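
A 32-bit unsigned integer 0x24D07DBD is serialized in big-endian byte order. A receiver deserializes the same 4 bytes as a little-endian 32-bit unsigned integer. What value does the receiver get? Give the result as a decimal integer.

Stored big-endian, the bytes at ascending addresses are 24 D0 7D BD.
Read back as little-endian, the first byte is least significant, giving 0xBD7DD024.
0xBD7DD024 = 3179139108.

3179139108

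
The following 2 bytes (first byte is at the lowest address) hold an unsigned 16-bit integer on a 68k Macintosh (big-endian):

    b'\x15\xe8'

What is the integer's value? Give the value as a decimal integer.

Big-endian stores the most-significant byte at the lowest address.
The bytes are already most-significant first: 0x15E8.
0x15E8 = 5608.

5608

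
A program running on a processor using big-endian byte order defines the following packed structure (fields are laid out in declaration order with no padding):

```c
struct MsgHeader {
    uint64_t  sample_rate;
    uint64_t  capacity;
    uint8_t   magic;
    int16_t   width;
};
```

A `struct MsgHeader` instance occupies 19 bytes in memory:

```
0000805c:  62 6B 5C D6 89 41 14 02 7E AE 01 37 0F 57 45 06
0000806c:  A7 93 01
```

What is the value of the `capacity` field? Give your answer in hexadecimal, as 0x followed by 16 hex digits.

0x7EAE01370F574506

`capacity` follows `sample_rate` (8 bytes), so it starts at byte offset 8 and occupies 8 bytes.
Bytes at offsets 8..15: 7E AE 01 37 0F 57 45 06.
Big-endian: lowest address holds the most-significant byte.
The bytes are already most-significant first: 0x7EAE01370F574506.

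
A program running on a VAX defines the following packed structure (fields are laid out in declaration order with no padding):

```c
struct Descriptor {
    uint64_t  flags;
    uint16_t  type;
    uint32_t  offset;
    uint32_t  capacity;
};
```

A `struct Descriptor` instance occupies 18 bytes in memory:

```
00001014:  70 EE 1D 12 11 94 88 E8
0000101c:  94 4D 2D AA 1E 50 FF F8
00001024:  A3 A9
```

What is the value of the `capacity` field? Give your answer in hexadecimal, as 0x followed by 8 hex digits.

`capacity` follows `flags` (8 B), `type` (2 B), `offset` (4 B), so it starts at offset 8 + 2 + 4 = 14 and occupies 4 bytes.
Bytes at offsets 14..17: FF F8 A3 A9.
Little-endian: lowest address holds the least-significant byte.
Reassemble most-significant byte first: A9 A3 F8 FF → 0xA9A3F8FF.

0xA9A3F8FF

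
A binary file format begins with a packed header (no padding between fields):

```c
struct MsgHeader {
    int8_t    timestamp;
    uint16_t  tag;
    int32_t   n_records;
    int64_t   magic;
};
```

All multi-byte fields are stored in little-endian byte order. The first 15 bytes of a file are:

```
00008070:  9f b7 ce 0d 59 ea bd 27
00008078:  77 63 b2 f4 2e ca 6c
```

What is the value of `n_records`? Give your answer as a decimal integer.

-1108715251

`n_records` follows `timestamp` (1 B), `tag` (2 B), so it starts at offset 1 + 2 = 3 and occupies 4 bytes.
Bytes at offsets 3..6: 0D 59 EA BD.
Little-endian: lowest address holds the least-significant byte.
Reassemble most-significant byte first: BD EA 59 0D → 0xBDEA590D.
Top bit is set, so as a signed 32-bit value this is 0xBDEA590D − 2^32 = -1108715251.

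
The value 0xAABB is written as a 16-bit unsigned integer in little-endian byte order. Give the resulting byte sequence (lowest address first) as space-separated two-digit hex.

Split into bytes (most-significant first): AA BB.
Little-endian stores the least-significant byte at the lowest address.
So at ascending addresses the bytes are BB AA.

BB AA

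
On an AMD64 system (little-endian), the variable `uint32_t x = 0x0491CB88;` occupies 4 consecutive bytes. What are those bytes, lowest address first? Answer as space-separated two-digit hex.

Split into bytes (most-significant first): 04 91 CB 88.
Little-endian: lowest address holds the least-significant byte.
So at ascending addresses the bytes are 88 CB 91 04.

88 CB 91 04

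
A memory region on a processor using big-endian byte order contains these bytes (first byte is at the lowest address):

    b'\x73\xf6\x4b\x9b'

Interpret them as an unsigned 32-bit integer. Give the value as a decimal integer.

Big-endian: lowest address holds the most-significant byte.
The bytes are already most-significant first: 0x73F64B9B.
0x73F64B9B = 1945521051.

1945521051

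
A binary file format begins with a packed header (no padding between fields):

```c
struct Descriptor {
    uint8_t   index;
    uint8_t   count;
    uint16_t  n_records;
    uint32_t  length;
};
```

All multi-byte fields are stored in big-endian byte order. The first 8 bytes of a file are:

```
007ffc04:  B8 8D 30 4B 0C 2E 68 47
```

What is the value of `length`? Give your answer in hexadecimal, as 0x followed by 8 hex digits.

`length` follows `index` (1 B), `count` (1 B), `n_records` (2 B), so it starts at offset 1 + 1 + 2 = 4 and occupies 4 bytes.
Bytes at offsets 4..7: 0C 2E 68 47.
Big-endian stores the most-significant byte at the lowest address.
The bytes are already most-significant first: 0x0C2E6847.

0x0C2E6847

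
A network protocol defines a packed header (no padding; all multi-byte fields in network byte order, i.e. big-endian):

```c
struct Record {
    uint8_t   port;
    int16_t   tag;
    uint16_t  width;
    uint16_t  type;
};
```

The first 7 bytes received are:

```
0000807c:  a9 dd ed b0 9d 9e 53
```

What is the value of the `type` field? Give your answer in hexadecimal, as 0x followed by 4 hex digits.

0x9E53

`type` follows `port` (1 B), `tag` (2 B), `width` (2 B), so it starts at offset 1 + 2 + 2 = 5 and occupies 2 bytes.
Bytes at offsets 5..6: 9E 53.
In big-endian order the high byte comes first in memory.
The bytes are already most-significant first: 0x9E53.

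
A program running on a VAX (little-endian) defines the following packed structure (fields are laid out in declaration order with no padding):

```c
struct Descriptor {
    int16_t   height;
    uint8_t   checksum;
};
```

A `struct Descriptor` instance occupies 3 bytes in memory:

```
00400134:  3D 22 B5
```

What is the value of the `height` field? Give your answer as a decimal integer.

`height` is the first field, at byte offset 0, occupying 2 bytes.
Bytes at offsets 0..1: 3D 22.
In little-endian order the low byte comes first in memory.
Reassemble most-significant byte first: 22 3D → 0x223D.
0x223D = 8765.

8765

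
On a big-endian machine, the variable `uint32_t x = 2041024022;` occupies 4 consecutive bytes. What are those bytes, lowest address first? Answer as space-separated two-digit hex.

2041024022 in hexadecimal, padded to 32 bits, is 0x79A78E16.
Split into bytes (most-significant first): 79 A7 8E 16.
In big-endian order the high byte comes first in memory.
So the memory order matches the most-significant-first order: 79 A7 8E 16.

79 A7 8E 16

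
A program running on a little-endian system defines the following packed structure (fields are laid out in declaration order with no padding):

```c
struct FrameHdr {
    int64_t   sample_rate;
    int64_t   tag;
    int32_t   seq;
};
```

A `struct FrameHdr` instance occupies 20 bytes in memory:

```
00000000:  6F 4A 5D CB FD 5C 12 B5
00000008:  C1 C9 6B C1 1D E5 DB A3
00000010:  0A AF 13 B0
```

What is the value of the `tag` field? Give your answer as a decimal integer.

-6639461309665785407

`tag` follows `sample_rate` (8 bytes), so it starts at byte offset 8 and occupies 8 bytes.
Bytes at offsets 8..15: C1 C9 6B C1 1D E5 DB A3.
Little-endian stores the least-significant byte at the lowest address.
Reassemble most-significant byte first: A3 DB E5 1D C1 6B C9 C1 → 0xA3DBE51DC16BC9C1.
Top bit is set, so as a signed 64-bit value this is 0xA3DBE51DC16BC9C1 − 2^64 = -6639461309665785407.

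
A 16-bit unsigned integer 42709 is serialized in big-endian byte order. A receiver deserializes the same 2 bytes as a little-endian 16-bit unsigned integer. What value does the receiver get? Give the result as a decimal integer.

42709 in 16-bit hexadecimal is 0xA6D5.
Stored big-endian, the bytes at ascending addresses are A6 D5.
Read back as little-endian, the first byte is least significant, giving 0xD5A6.
0xD5A6 = 54694.

54694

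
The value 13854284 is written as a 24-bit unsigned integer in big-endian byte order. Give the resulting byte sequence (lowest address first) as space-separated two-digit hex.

13854284 in hexadecimal, padded to 24 bits, is 0xD3664C.
Split into bytes (most-significant first): D3 66 4C.
Big-endian stores the most-significant byte at the lowest address.
So the memory order matches the most-significant-first order: D3 66 4C.

D3 66 4C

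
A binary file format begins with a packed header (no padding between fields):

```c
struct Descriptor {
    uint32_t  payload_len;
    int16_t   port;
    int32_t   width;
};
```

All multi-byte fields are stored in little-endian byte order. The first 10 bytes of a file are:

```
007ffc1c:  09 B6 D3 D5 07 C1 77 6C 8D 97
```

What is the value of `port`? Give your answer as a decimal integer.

`port` follows `payload_len` (4 bytes), so it starts at byte offset 4 and occupies 2 bytes.
Bytes at offsets 4..5: 07 C1.
Little-endian stores the least-significant byte at the lowest address.
Reassemble most-significant byte first: C1 07 → 0xC107.
Top bit is set, so as a signed 16-bit value this is 0xC107 − 2^16 = -16121.

-16121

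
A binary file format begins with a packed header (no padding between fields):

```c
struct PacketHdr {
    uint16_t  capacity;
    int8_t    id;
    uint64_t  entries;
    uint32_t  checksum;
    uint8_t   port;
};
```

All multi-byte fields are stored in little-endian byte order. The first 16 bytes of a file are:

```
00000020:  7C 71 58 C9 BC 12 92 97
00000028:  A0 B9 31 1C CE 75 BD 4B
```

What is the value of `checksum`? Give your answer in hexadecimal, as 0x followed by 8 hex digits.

0xBD75CE1C

`checksum` follows `capacity` (2 B), `id` (1 B), `entries` (8 B), so it starts at offset 2 + 1 + 8 = 11 and occupies 4 bytes.
Bytes at offsets 11..14: 1C CE 75 BD.
Little-endian stores the least-significant byte at the lowest address.
Reassemble most-significant byte first: BD 75 CE 1C → 0xBD75CE1C.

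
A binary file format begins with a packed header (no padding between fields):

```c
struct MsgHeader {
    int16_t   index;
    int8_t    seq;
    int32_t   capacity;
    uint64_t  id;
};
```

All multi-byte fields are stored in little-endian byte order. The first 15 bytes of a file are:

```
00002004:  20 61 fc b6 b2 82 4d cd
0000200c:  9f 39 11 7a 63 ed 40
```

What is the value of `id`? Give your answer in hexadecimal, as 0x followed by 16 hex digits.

0x40ED637A11399FCD

`id` follows `index` (2 B), `seq` (1 B), `capacity` (4 B), so it starts at offset 2 + 1 + 4 = 7 and occupies 8 bytes.
Bytes at offsets 7..14: CD 9F 39 11 7A 63 ED 40.
Little-endian: lowest address holds the least-significant byte.
Reassemble most-significant byte first: 40 ED 63 7A 11 39 9F CD → 0x40ED637A11399FCD.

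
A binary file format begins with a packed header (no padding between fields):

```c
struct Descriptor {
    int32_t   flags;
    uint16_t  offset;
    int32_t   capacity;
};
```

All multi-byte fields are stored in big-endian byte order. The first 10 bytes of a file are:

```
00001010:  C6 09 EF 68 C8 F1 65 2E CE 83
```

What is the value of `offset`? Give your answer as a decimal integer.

`offset` follows `flags` (4 bytes), so it starts at byte offset 4 and occupies 2 bytes.
Bytes at offsets 4..5: C8 F1.
Big-endian stores the most-significant byte at the lowest address.
The bytes are already most-significant first: 0xC8F1.
0xC8F1 = 51441.

51441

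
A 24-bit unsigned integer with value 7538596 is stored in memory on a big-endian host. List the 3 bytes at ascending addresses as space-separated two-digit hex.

7538596 in hexadecimal, padded to 24 bits, is 0x7307A4.
Split into bytes (most-significant first): 73 07 A4.
Big-endian: lowest address holds the most-significant byte.
So the memory order matches the most-significant-first order: 73 07 A4.

73 07 A4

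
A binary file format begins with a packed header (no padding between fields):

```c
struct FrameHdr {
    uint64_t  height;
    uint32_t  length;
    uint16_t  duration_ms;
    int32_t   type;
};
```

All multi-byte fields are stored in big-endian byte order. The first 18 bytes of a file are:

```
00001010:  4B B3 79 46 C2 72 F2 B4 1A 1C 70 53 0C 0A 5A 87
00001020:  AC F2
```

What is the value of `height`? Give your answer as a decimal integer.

`height` is the first field, at byte offset 0, occupying 8 bytes.
Bytes at offsets 0..7: 4B B3 79 46 C2 72 F2 B4.
In big-endian order the high byte comes first in memory.
The bytes are already most-significant first: 0x4BB37946C272F2B4.
0x4BB37946C272F2B4 = 5454836918492787380.

5454836918492787380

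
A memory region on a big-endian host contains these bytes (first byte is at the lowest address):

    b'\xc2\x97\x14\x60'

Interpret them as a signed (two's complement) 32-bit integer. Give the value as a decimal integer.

-1030286240

Big-endian stores the most-significant byte at the lowest address.
The bytes are already most-significant first: 0xC2971460.
Top bit is set, so as a signed 32-bit value this is 0xC2971460 − 2^32 = -1030286240.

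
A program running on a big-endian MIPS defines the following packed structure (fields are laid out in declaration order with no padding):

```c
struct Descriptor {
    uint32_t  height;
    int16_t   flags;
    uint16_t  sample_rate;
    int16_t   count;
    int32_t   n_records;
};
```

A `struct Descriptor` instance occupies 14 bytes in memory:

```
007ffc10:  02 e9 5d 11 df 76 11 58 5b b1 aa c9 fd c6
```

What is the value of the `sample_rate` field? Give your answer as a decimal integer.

4440

`sample_rate` follows `height` (4 B), `flags` (2 B), so it starts at offset 4 + 2 = 6 and occupies 2 bytes.
Bytes at offsets 6..7: 11 58.
Big-endian stores the most-significant byte at the lowest address.
The bytes are already most-significant first: 0x1158.
0x1158 = 4440.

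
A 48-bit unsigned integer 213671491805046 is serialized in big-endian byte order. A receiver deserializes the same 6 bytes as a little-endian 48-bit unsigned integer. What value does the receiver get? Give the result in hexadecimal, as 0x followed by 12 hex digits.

213671491805046 in 48-bit hexadecimal is 0xC255455E1F76.
Stored big-endian, the bytes at ascending addresses are C2 55 45 5E 1F 76.
Read back as little-endian, the first byte is least significant, giving 0x761F5E4555C2.

0x761F5E4555C2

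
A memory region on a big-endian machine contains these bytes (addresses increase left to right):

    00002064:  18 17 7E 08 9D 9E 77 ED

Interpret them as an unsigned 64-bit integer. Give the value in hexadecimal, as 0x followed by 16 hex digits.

0x18177E089D9E77ED

Big-endian stores the most-significant byte at the lowest address.
The bytes are already most-significant first: 0x18177E089D9E77ED.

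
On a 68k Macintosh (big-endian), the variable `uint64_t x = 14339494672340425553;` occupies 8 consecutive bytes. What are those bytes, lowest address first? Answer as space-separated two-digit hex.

C7 00 1E 6E 3B 75 1B 51

14339494672340425553 in hexadecimal, padded to 64 bits, is 0xC7001E6E3B751B51.
Split into bytes (most-significant first): C7 00 1E 6E 3B 75 1B 51.
In big-endian order the high byte comes first in memory.
So the memory order matches the most-significant-first order: C7 00 1E 6E 3B 75 1B 51.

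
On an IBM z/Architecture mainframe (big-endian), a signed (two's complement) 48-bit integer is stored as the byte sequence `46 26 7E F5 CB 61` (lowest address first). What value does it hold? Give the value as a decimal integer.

77131152739169

Big-endian: lowest address holds the most-significant byte.
The bytes are already most-significant first: 0x46267EF5CB61.
0x46267EF5CB61 = 77131152739169.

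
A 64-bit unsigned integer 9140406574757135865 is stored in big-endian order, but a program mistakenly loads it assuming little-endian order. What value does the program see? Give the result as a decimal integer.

17961774849403640190

9140406574757135865 in 64-bit hexadecimal is 0x7ED93F5A0F0B45F9.
Stored big-endian, the bytes at ascending addresses are 7E D9 3F 5A 0F 0B 45 F9.
Read back as little-endian, the first byte is least significant, giving 0xF9450B0F5A3FD97E.
0xF9450B0F5A3FD97E = 17961774849403640190.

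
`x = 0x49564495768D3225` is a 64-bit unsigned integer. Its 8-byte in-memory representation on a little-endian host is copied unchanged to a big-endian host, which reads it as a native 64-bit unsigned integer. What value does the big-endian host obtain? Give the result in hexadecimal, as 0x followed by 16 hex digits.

Stored little-endian, the bytes at ascending addresses are 25 32 8D 76 95 44 56 49.
Read back as big-endian, the last byte is least significant, giving 0x25328D7695445649.

0x25328D7695445649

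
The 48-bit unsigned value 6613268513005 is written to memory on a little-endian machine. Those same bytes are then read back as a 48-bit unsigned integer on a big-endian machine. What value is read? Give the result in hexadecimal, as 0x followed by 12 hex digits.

6613268513005 in 48-bit hexadecimal is 0x0603C58540ED.
Stored little-endian, the bytes at ascending addresses are ED 40 85 C5 03 06.
Read back as big-endian, the last byte is least significant, giving 0xED4085C50306.

0xED4085C50306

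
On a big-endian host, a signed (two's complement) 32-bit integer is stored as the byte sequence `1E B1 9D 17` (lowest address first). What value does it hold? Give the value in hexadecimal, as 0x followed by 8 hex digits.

Big-endian stores the most-significant byte at the lowest address.
The bytes are already most-significant first: 0x1EB19D17.

0x1EB19D17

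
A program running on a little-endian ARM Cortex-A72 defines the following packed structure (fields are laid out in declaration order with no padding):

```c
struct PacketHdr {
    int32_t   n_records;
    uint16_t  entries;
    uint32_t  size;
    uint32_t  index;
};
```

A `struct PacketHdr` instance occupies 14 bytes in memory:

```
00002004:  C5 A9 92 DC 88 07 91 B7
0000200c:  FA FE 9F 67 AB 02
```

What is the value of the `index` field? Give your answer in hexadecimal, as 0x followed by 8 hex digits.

`index` follows `n_records` (4 B), `entries` (2 B), `size` (4 B), so it starts at offset 4 + 2 + 4 = 10 and occupies 4 bytes.
Bytes at offsets 10..13: 9F 67 AB 02.
Little-endian stores the least-significant byte at the lowest address.
Reassemble most-significant byte first: 02 AB 67 9F → 0x02AB679F.

0x02AB679F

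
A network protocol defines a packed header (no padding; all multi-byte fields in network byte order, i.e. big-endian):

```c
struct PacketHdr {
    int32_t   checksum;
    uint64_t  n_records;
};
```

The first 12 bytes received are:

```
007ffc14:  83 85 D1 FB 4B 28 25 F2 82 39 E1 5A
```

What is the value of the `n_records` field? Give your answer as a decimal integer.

`n_records` follows `checksum` (4 bytes), so it starts at byte offset 4 and occupies 8 bytes.
Bytes at offsets 4..11: 4B 28 25 F2 82 39 E1 5A.
Big-endian stores the most-significant byte at the lowest address.
The bytes are already most-significant first: 0x4B2825F28239E15A.
0x4B2825F28239E15A = 5415620275410166106.

5415620275410166106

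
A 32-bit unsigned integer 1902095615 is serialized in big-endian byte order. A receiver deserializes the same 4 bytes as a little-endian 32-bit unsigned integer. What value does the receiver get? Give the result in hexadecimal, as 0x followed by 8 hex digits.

0xFFAC5F71

1902095615 in 32-bit hexadecimal is 0x715FACFF.
Stored big-endian, the bytes at ascending addresses are 71 5F AC FF.
Read back as little-endian, the first byte is least significant, giving 0xFFAC5F71.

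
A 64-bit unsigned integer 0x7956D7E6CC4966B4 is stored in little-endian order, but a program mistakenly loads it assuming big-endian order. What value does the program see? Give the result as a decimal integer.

12999158518846543481

Stored little-endian, the bytes at ascending addresses are B4 66 49 CC E6 D7 56 79.
Read back as big-endian, the last byte is least significant, giving 0xB46649CCE6D75679.
0xB46649CCE6D75679 = 12999158518846543481.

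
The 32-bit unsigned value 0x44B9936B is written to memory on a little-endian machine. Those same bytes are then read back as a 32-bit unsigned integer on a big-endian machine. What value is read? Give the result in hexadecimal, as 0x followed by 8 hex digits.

0x6B93B944

Stored little-endian, the bytes at ascending addresses are 6B 93 B9 44.
Read back as big-endian, the last byte is least significant, giving 0x6B93B944.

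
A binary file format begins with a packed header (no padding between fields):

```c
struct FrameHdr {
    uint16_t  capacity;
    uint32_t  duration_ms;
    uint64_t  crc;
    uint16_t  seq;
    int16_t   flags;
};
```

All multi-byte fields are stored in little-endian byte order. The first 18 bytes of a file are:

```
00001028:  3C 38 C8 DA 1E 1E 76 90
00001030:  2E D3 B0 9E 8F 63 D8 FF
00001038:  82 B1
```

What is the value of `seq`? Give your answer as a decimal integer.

65496

`seq` follows `capacity` (2 B), `duration_ms` (4 B), `crc` (8 B), so it starts at offset 2 + 4 + 8 = 14 and occupies 2 bytes.
Bytes at offsets 14..15: D8 FF.
In little-endian order the low byte comes first in memory.
Reassemble most-significant byte first: FF D8 → 0xFFD8.
0xFFD8 = 65496.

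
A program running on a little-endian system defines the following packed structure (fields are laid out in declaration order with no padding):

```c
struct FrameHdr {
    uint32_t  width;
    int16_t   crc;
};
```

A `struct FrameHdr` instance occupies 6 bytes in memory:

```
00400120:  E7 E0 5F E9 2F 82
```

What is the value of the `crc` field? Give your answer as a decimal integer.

`crc` follows `width` (4 bytes), so it starts at byte offset 4 and occupies 2 bytes.
Bytes at offsets 4..5: 2F 82.
Little-endian stores the least-significant byte at the lowest address.
Reassemble most-significant byte first: 82 2F → 0x822F.
Top bit is set, so as a signed 16-bit value this is 0x822F − 2^16 = -32209.

-32209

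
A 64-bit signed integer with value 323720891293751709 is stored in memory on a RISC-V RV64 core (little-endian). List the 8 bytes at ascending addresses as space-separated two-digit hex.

9D D9 EF 7B 6F 16 7E 04

323720891293751709 in hexadecimal, padded to 64 bits, is 0x047E166F7BEFD99D.
Split into bytes (most-significant first): 04 7E 16 6F 7B EF D9 9D.
Little-endian stores the least-significant byte at the lowest address.
So at ascending addresses the bytes are 9D D9 EF 7B 6F 16 7E 04.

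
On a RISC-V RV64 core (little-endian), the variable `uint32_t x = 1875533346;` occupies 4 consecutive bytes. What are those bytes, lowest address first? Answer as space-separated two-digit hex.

22 5E CA 6F

1875533346 in hexadecimal, padded to 32 bits, is 0x6FCA5E22.
Split into bytes (most-significant first): 6F CA 5E 22.
Little-endian: lowest address holds the least-significant byte.
So at ascending addresses the bytes are 22 5E CA 6F.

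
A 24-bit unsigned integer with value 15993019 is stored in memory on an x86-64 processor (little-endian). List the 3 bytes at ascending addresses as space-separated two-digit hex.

15993019 in hexadecimal, padded to 24 bits, is 0xF408BB.
Split into bytes (most-significant first): F4 08 BB.
Little-endian stores the least-significant byte at the lowest address.
So at ascending addresses the bytes are BB 08 F4.

BB 08 F4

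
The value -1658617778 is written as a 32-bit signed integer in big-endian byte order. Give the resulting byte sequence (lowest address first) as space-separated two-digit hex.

Two's complement of -1658617778 in 32 bits: 1658617778 = 0x62DC7FB2; invert → 0x9D23804D; add 1 → 0x9D23804E.
Split into bytes (most-significant first): 9D 23 80 4E.
Big-endian: lowest address holds the most-significant byte.
So the memory order matches the most-significant-first order: 9D 23 80 4E.

9D 23 80 4E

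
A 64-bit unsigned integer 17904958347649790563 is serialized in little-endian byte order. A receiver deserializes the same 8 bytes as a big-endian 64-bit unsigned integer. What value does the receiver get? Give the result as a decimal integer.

17904958347649790563 in 64-bit hexadecimal is 0xF87B30C0ADD4B263.
Stored little-endian, the bytes at ascending addresses are 63 B2 D4 AD C0 30 7B F8.
Read back as big-endian, the last byte is least significant, giving 0x63B2D4ADC0307BF8.
0x63B2D4ADC0307BF8 = 7184038198328196088.

7184038198328196088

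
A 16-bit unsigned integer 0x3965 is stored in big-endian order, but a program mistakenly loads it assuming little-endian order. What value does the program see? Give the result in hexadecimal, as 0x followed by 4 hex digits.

Stored big-endian, the bytes at ascending addresses are 39 65.
Read back as little-endian, the first byte is least significant, giving 0x6539.

0x6539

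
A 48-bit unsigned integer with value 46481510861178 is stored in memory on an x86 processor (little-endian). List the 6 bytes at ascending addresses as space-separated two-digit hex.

46481510861178 in hexadecimal, padded to 48 bits, is 0x2A4651F1897A.
Split into bytes (most-significant first): 2A 46 51 F1 89 7A.
Little-endian: lowest address holds the least-significant byte.
So at ascending addresses the bytes are 7A 89 F1 51 46 2A.

7A 89 F1 51 46 2A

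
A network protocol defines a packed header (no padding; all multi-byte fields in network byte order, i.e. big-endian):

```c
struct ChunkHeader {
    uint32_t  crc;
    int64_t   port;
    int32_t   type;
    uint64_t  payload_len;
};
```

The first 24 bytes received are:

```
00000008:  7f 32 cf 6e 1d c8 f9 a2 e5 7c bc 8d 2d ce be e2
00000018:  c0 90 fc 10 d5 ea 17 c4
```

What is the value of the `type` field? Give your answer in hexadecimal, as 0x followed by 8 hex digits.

0x2DCEBEE2

`type` follows `crc` (4 B), `port` (8 B), so it starts at offset 4 + 8 = 12 and occupies 4 bytes.
Bytes at offsets 12..15: 2D CE BE E2.
In big-endian order the high byte comes first in memory.
The bytes are already most-significant first: 0x2DCEBEE2.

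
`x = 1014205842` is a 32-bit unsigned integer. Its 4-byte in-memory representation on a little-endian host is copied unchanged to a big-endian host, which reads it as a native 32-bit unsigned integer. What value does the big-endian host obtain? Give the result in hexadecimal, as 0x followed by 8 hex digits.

1014205842 in 32-bit hexadecimal is 0x3C738D92.
Stored little-endian, the bytes at ascending addresses are 92 8D 73 3C.
Read back as big-endian, the last byte is least significant, giving 0x928D733C.

0x928D733C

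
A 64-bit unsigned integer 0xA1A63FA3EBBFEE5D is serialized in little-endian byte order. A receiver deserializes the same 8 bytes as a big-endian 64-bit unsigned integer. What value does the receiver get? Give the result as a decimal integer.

6768558308761511585

Stored little-endian, the bytes at ascending addresses are 5D EE BF EB A3 3F A6 A1.
Read back as big-endian, the last byte is least significant, giving 0x5DEEBFEBA33FA6A1.
0x5DEEBFEBA33FA6A1 = 6768558308761511585.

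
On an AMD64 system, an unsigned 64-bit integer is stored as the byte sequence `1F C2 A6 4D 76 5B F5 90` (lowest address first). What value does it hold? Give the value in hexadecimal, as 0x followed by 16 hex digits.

In little-endian order the low byte comes first in memory.
Reassemble most-significant byte first: 90 F5 5B 76 4D A6 C2 1F → 0x90F55B764DA6C21F.

0x90F55B764DA6C21F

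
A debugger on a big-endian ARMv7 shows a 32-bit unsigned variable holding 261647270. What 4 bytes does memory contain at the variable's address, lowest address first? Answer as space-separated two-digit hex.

261647270 in hexadecimal, padded to 32 bits, is 0x0F986BA6.
Split into bytes (most-significant first): 0F 98 6B A6.
In big-endian order the high byte comes first in memory.
So the memory order matches the most-significant-first order: 0F 98 6B A6.

0F 98 6B A6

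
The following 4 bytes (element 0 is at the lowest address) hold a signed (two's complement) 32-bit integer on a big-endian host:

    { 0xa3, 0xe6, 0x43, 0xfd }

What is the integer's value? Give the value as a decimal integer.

Big-endian stores the most-significant byte at the lowest address.
The bytes are already most-significant first: 0xA3E643FD.
Top bit is set, so as a signed 32-bit value this is 0xA3E643FD − 2^32 = -1545190403.

-1545190403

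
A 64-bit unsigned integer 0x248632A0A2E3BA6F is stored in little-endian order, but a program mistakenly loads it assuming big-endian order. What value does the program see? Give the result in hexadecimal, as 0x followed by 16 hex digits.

Stored little-endian, the bytes at ascending addresses are 6F BA E3 A2 A0 32 86 24.
Read back as big-endian, the last byte is least significant, giving 0x6FBAE3A2A0328624.

0x6FBAE3A2A0328624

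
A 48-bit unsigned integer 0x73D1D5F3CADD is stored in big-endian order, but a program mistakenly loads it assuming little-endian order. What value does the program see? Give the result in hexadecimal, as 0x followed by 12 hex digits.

0xDDCAF3D5D173

Stored big-endian, the bytes at ascending addresses are 73 D1 D5 F3 CA DD.
Read back as little-endian, the first byte is least significant, giving 0xDDCAF3D5D173.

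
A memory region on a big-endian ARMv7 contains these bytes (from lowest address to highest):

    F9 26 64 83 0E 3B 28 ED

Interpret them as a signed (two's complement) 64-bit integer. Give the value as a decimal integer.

-493596595108239123

Big-endian stores the most-significant byte at the lowest address.
The bytes are already most-significant first: 0xF92664830E3B28ED.
Top bit is set, so as a signed 64-bit value this is 0xF92664830E3B28ED − 2^64 = -493596595108239123.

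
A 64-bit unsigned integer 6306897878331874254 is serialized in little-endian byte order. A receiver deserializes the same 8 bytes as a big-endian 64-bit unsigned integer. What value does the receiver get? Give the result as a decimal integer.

14905686028875105879

6306897878331874254 in 64-bit hexadecimal is 0x57869A3478A2DBCE.
Stored little-endian, the bytes at ascending addresses are CE DB A2 78 34 9A 86 57.
Read back as big-endian, the last byte is least significant, giving 0xCEDBA278349A8657.
0xCEDBA278349A8657 = 14905686028875105879.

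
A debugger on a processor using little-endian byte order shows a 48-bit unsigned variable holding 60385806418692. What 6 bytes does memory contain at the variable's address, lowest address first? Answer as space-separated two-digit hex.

60385806418692 in hexadecimal, padded to 48 bits, is 0x36EBAA8A8304.
Split into bytes (most-significant first): 36 EB AA 8A 83 04.
Little-endian: lowest address holds the least-significant byte.
So at ascending addresses the bytes are 04 83 8A AA EB 36.

04 83 8A AA EB 36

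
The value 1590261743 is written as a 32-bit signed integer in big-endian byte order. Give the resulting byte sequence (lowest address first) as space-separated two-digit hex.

1590261743 in hexadecimal, padded to 32 bits, is 0x5EC977EF.
Split into bytes (most-significant first): 5E C9 77 EF.
Big-endian: lowest address holds the most-significant byte.
So the memory order matches the most-significant-first order: 5E C9 77 EF.

5E C9 77 EF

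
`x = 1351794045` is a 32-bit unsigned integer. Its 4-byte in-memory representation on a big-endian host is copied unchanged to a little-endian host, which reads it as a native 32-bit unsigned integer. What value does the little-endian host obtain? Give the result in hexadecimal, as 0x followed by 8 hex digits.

1351794045 in 32-bit hexadecimal is 0x5092BD7D.
Stored big-endian, the bytes at ascending addresses are 50 92 BD 7D.
Read back as little-endian, the first byte is least significant, giving 0x7DBD9250.

0x7DBD9250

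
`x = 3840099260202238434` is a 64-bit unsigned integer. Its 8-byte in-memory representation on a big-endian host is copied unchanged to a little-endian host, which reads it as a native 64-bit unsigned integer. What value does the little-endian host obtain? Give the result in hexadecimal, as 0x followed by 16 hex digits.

0xE2419872EEC54A35

3840099260202238434 in 64-bit hexadecimal is 0x354AC5EE729841E2.
Stored big-endian, the bytes at ascending addresses are 35 4A C5 EE 72 98 41 E2.
Read back as little-endian, the first byte is least significant, giving 0xE2419872EEC54A35.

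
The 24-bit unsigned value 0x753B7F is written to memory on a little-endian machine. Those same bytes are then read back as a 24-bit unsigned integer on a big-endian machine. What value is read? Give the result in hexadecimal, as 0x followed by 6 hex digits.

0x7F3B75

Stored little-endian, the bytes at ascending addresses are 7F 3B 75.
Read back as big-endian, the last byte is least significant, giving 0x7F3B75.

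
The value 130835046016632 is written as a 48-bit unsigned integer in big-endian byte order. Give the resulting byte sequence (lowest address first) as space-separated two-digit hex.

130835046016632 in hexadecimal, padded to 48 bits, is 0x76FE68712678.
Split into bytes (most-significant first): 76 FE 68 71 26 78.
Big-endian: lowest address holds the most-significant byte.
So the memory order matches the most-significant-first order: 76 FE 68 71 26 78.

76 FE 68 71 26 78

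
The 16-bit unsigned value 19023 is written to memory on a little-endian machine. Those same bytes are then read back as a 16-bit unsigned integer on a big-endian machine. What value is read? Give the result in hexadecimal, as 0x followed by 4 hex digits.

19023 in 16-bit hexadecimal is 0x4A4F.
Stored little-endian, the bytes at ascending addresses are 4F 4A.
Read back as big-endian, the last byte is least significant, giving 0x4F4A.

0x4F4A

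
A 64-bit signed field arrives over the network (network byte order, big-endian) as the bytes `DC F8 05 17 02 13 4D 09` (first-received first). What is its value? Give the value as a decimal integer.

Big-endian: lowest address holds the most-significant byte.
The bytes are already most-significant first: 0xDCF8051702134D09.
Top bit is set, so as a signed 64-bit value this is 0xDCF8051702134D09 − 2^64 = -2524261994763956983.

-2524261994763956983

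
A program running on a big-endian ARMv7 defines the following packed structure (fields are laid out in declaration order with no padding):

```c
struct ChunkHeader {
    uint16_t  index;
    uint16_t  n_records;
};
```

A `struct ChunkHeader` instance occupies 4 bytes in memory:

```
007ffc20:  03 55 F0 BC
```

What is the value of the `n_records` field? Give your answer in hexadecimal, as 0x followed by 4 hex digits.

`n_records` follows `index` (2 bytes), so it starts at byte offset 2 and occupies 2 bytes.
Bytes at offsets 2..3: F0 BC.
Big-endian stores the most-significant byte at the lowest address.
The bytes are already most-significant first: 0xF0BC.

0xF0BC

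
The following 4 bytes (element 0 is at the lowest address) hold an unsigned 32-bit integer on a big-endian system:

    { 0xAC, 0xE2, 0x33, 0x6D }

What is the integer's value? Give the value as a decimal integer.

Big-endian stores the most-significant byte at the lowest address.
The bytes are already most-significant first: 0xACE2336D.
0xACE2336D = 2900505453.

2900505453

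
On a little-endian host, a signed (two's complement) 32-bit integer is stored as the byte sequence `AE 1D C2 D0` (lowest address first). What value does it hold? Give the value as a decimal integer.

-792584786

Little-endian: lowest address holds the least-significant byte.
Reassemble most-significant byte first: D0 C2 1D AE → 0xD0C21DAE.
Top bit is set, so as a signed 32-bit value this is 0xD0C21DAE − 2^32 = -792584786.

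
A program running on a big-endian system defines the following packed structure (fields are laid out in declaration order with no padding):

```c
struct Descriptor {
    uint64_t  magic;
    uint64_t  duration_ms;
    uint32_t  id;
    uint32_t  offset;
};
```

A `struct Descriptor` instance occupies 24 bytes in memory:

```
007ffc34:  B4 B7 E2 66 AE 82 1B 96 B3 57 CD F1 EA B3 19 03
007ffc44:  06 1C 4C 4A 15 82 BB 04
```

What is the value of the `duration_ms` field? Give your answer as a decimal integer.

12923024094671345923

`duration_ms` follows `magic` (8 bytes), so it starts at byte offset 8 and occupies 8 bytes.
Bytes at offsets 8..15: B3 57 CD F1 EA B3 19 03.
In big-endian order the high byte comes first in memory.
The bytes are already most-significant first: 0xB357CDF1EAB31903.
0xB357CDF1EAB31903 = 12923024094671345923.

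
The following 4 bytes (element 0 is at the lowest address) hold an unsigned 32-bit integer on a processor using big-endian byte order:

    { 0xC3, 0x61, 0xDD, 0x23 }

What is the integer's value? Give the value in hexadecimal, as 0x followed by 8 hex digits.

0xC361DD23

Big-endian stores the most-significant byte at the lowest address.
The bytes are already most-significant first: 0xC361DD23.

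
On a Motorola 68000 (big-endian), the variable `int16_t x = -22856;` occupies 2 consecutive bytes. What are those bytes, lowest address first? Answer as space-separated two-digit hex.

A6 B8

Two's complement of -22856 in 16 bits: 22856 = 0x5948; invert → 0xA6B7; add 1 → 0xA6B8.
Split into bytes (most-significant first): A6 B8.
Big-endian stores the most-significant byte at the lowest address.
So the memory order matches the most-significant-first order: A6 B8.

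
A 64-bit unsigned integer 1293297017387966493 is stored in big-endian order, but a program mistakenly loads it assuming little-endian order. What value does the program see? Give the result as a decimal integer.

1293297017387966493 in 64-bit hexadecimal is 0x11F2B6C8FE7B601D.
Stored big-endian, the bytes at ascending addresses are 11 F2 B6 C8 FE 7B 60 1D.
Read back as little-endian, the first byte is least significant, giving 0x1D607BFEC8B6F211.
0x1D607BFEC8B6F211 = 2116828159083475473.

2116828159083475473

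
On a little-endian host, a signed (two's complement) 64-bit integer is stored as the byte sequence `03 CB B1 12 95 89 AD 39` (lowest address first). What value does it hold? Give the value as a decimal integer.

Little-endian stores the least-significant byte at the lowest address.
Reassemble most-significant byte first: 39 AD 89 95 12 B1 CB 03 → 0x39AD899512B1CB03.
0x39AD899512B1CB03 = 4156129304489609987.

4156129304489609987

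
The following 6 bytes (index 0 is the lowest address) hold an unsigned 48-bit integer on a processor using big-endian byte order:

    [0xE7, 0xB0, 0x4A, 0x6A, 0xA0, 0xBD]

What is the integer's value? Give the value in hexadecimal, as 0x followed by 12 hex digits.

0xE7B04A6AA0BD

In big-endian order the high byte comes first in memory.
The bytes are already most-significant first: 0xE7B04A6AA0BD.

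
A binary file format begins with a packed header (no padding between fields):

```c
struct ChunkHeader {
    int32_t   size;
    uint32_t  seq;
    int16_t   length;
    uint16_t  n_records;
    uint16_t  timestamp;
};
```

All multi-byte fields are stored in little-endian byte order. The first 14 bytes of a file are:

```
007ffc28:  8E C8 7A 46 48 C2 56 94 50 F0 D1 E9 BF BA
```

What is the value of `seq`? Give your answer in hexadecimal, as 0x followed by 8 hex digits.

`seq` follows `size` (4 bytes), so it starts at byte offset 4 and occupies 4 bytes.
Bytes at offsets 4..7: 48 C2 56 94.
Little-endian: lowest address holds the least-significant byte.
Reassemble most-significant byte first: 94 56 C2 48 → 0x9456C248.

0x9456C248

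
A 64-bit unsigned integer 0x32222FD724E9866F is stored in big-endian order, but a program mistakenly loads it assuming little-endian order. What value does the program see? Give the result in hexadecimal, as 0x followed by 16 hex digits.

Stored big-endian, the bytes at ascending addresses are 32 22 2F D7 24 E9 86 6F.
Read back as little-endian, the first byte is least significant, giving 0x6F86E924D72F2232.

0x6F86E924D72F2232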